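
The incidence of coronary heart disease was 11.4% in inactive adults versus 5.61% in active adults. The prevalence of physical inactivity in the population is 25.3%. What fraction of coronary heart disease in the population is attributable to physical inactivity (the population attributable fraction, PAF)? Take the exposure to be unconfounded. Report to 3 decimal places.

PAF ≈ 0.207

p₁ = 0.114, p₀ = 0.0561.
Overall risk P(Y=1) = π·p₁ + (1−π)·p₀ = 0.253×0.114 + 0.747×0.0561 = 0.070749.
Under exogeneity, PAF = [P(Y=1) − p₀] / P(Y=1).
PAF = (0.070749 − 0.0561) / 0.070749 ≈ 0.2071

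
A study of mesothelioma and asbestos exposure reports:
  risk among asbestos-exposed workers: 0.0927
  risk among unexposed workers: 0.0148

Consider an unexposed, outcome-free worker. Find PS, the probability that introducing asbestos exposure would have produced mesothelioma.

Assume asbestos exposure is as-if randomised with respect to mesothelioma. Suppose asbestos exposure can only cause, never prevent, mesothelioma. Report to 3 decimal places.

PS ≈ 0.079

Let p₁ = 0.0927, p₀ = 0.0148.
Under exogeneity and monotonicity, PS = (p₁ − p₀) / (1 − p₀).
PS = (0.0927 − 0.0148) / (1 − 0.0148) = 0.0779 / 0.9852 ≈ 0.0791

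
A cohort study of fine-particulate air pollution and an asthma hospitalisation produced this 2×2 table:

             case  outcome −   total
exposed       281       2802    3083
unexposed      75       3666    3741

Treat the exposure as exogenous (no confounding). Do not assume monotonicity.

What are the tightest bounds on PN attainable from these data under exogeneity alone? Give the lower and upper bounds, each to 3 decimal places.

p₁ = P(outcome | exposed) = 281/3083 = 0.091145
p₀ = P(outcome | unexposed) = 75/3741 = 0.020048
Under exogeneity alone the bounds on PN are max{0,(p₁−p₀)/p₁} ≤ PN ≤ min{1,(1−p₀)/p₁}.
  lower = (p₁ − p₀)/p₁ = 0.071097 / 0.091145 ≈ 0.7800
  upper = min{1, (1 − p₀)/p₁} = 0.97995 / 0.091145 ≈ 10.7516 → capped at 1

0.780 ≤ PN ≤ 1.000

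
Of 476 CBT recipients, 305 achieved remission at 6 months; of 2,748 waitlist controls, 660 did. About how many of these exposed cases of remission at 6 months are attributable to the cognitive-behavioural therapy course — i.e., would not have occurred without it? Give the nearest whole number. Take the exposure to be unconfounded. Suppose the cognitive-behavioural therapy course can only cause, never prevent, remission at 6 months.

p₁ = P(outcome | exposed) = 305/476 = 0.64076
p₀ = P(outcome | unexposed) = 660/2748 = 0.24017
PN = (p₁ − p₀)/p₁ = (0.64076 − 0.24017) / 0.64076 ≈ 0.62517.
Attributable cases ≈ PN × (exposed cases) = 0.62517 × 305 ≈ 190.68.

about 191 cases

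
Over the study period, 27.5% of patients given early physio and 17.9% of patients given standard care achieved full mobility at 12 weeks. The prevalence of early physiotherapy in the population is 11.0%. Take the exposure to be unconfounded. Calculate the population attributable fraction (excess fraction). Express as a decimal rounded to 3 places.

PAF ≈ 0.056

p₁ = 0.275, p₀ = 0.179.
Overall risk P(Y=1) = π·p₁ + (1−π)·p₀ = 0.11×0.275 + 0.89×0.179 = 0.18956.
Under exogeneity, PAF = [P(Y=1) − p₀] / P(Y=1).
PAF = (0.18956 − 0.179) / 0.18956 ≈ 0.0557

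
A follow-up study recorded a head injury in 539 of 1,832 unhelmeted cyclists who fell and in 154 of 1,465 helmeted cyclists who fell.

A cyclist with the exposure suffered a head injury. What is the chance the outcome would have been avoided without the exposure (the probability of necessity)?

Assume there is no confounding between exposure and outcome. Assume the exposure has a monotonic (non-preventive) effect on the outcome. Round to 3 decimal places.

p₁ = P(outcome | exposed) = 539/1832 = 0.29421
p₀ = P(outcome | unexposed) = 154/1465 = 0.10512
Under exogeneity and monotonicity, PN = (p₁ − p₀) / p₁.
PN = (0.29421 − 0.10512) / 0.29421 = 0.18909 / 0.29421 ≈ 0.6427

PN ≈ 0.643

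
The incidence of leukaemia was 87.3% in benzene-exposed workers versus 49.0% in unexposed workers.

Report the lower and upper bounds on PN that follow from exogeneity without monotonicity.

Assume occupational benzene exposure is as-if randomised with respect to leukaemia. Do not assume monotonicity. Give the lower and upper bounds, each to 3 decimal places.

p₁ = 0.873, p₀ = 0.49.
Under exogeneity alone the bounds on PN are max{0,(p₁−p₀)/p₁} ≤ PN ≤ min{1,(1−p₀)/p₁}.
  lower = (p₁ − p₀)/p₁ = 0.383 / 0.873 ≈ 0.4387
  upper = min{1, (1 − p₀)/p₁} = 0.51 / 0.873 ≈ 0.5842

0.439 ≤ PN ≤ 0.584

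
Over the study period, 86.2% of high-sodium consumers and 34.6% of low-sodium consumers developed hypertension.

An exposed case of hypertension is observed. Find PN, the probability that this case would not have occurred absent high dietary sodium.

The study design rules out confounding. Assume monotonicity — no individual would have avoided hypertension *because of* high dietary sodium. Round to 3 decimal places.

PN ≈ 0.599

p₁ = 0.862, p₀ = 0.346.
Under exogeneity and monotonicity, PN = (p₁ − p₀) / p₁.
PN = (0.862 − 0.346) / 0.862 = 0.516 / 0.862 ≈ 0.5986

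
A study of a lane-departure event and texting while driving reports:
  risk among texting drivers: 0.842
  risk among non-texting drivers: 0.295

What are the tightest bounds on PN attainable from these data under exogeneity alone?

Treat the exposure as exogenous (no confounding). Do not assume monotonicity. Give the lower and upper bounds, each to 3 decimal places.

Let p₁ = 0.842, p₀ = 0.295.
Under exogeneity alone the bounds on PN are max{0,(p₁−p₀)/p₁} ≤ PN ≤ min{1,(1−p₀)/p₁}.
  lower = (p₁ − p₀)/p₁ = 0.547 / 0.842 ≈ 0.6496
  upper = min{1, (1 − p₀)/p₁} = 0.705 / 0.842 ≈ 0.8373

0.650 ≤ PN ≤ 0.837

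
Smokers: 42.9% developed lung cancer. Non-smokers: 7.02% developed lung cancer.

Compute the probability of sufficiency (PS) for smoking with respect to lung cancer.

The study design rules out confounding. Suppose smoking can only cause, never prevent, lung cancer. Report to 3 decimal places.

PS ≈ 0.386

p₁ = 0.429, p₀ = 0.0702.
Under exogeneity and monotonicity, PS = (p₁ − p₀) / (1 − p₀).
PS = (0.429 − 0.0702) / (1 − 0.0702) = 0.3588 / 0.9298 ≈ 0.3859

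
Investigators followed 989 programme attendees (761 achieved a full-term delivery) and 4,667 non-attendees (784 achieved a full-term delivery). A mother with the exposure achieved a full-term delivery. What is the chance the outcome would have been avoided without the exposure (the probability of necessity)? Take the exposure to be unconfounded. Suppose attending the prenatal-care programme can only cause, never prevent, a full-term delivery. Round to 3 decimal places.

p₁ = P(outcome | exposed) = 761/989 = 0.76946
p₀ = P(outcome | unexposed) = 784/4667 = 0.16799
Under exogeneity and monotonicity, PN = (p₁ − p₀) / p₁.
PN = (0.76946 − 0.16799) / 0.76946 = 0.60148 / 0.76946 ≈ 0.7817

PN ≈ 0.782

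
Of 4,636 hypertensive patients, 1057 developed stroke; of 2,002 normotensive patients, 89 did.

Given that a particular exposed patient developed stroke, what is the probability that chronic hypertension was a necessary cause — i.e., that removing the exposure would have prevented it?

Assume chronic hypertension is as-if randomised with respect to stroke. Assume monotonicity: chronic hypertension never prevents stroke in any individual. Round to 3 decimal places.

p₁ = P(outcome | exposed) = 1057/4636 = 0.228
p₀ = P(outcome | unexposed) = 89/2002 = 0.044456
Under exogeneity and monotonicity, PN = (p₁ − p₀) / p₁.
PN = (0.228 − 0.044456) / 0.228 = 0.18354 / 0.228 ≈ 0.8050

PN ≈ 0.805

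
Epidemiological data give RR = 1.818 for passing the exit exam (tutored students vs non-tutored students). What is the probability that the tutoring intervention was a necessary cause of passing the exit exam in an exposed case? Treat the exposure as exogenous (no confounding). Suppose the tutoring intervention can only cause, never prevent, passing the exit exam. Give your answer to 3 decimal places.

Under exogeneity and monotonicity, PN = (RR − 1) / RR = 1 − 1/RR.
PN = (1.818 − 1) / 1.818 = 0.818 / 1.818 ≈ 0.4499

PN ≈ 0.450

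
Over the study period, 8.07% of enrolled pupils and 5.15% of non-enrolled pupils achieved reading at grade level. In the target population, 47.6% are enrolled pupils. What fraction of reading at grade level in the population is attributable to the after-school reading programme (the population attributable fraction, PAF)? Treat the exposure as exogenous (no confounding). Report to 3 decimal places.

PAF ≈ 0.213

p₁ = 0.0807, p₀ = 0.0515.
Overall risk P(Y=1) = π·p₁ + (1−π)·p₀ = 0.476×0.0807 + 0.524×0.0515 = 0.065399.
Under exogeneity, PAF = [P(Y=1) − p₀] / P(Y=1).
PAF = (0.065399 − 0.0515) / 0.065399 ≈ 0.2125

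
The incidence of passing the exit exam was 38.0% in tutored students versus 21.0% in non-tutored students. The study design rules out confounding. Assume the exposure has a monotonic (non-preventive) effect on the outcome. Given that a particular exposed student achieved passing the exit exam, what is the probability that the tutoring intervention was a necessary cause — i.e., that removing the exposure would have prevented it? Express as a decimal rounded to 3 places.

PN ≈ 0.447

p₁ = 0.38, p₀ = 0.21.
Under exogeneity and monotonicity, PN = (p₁ − p₀) / p₁.
PN = (0.38 − 0.21) / 0.38 = 0.17 / 0.38 ≈ 0.4474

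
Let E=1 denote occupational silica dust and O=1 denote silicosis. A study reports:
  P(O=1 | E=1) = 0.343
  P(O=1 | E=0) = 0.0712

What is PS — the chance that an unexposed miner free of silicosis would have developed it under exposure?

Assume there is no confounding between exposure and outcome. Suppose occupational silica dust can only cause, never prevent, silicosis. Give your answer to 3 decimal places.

PS ≈ 0.293

Let p₁ = 0.343, p₀ = 0.0712.
Under exogeneity and monotonicity, PS = (p₁ − p₀) / (1 − p₀).
PS = (0.343 − 0.0712) / (1 − 0.0712) = 0.2718 / 0.9288 ≈ 0.2926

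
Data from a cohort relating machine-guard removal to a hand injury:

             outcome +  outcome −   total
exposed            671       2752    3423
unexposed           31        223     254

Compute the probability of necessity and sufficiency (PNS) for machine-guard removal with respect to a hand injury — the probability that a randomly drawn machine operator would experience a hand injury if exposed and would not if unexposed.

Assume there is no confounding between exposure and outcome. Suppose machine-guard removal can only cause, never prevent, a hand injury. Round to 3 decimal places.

PNS ≈ 0.074

p₁ = P(outcome | exposed) = 671/3423 = 0.19603
p₀ = P(outcome | unexposed) = 31/254 = 0.12205
Under exogeneity and monotonicity, PNS = p₁ − p₀.
PNS = 0.19603 − 0.12205 = 0.07398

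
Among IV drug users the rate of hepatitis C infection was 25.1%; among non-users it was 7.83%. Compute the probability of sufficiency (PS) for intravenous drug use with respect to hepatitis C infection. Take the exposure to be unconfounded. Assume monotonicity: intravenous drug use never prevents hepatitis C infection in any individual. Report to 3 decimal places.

PS ≈ 0.187

p₁ = 0.251, p₀ = 0.0783.
Under exogeneity and monotonicity, PS = (p₁ − p₀) / (1 − p₀).
PS = (0.251 − 0.0783) / (1 − 0.0783) = 0.1727 / 0.9217 ≈ 0.1874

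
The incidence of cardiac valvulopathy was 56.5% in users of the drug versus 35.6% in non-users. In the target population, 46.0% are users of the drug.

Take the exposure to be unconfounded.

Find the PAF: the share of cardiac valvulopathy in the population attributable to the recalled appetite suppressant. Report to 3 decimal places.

p₁ = 0.565, p₀ = 0.356.
Overall risk P(Y=1) = π·p₁ + (1−π)·p₀ = 0.46×0.565 + 0.54×0.356 = 0.45214.
Under exogeneity, PAF = [P(Y=1) − p₀] / P(Y=1).
PAF = (0.45214 − 0.356) / 0.45214 ≈ 0.2126

PAF ≈ 0.213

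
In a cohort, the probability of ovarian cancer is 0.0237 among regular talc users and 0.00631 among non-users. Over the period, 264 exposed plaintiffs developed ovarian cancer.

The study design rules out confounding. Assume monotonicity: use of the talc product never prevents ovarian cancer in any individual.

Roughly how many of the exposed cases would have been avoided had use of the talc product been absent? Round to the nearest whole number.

about 194 cases

Let p₁ = 0.0237, p₀ = 0.00631.
PN = (p₁ − p₀)/p₁ = (0.0237 − 0.00631) / 0.0237 ≈ 0.73376.
Attributable cases ≈ PN × (exposed cases) = 0.73376 × 264 ≈ 193.71.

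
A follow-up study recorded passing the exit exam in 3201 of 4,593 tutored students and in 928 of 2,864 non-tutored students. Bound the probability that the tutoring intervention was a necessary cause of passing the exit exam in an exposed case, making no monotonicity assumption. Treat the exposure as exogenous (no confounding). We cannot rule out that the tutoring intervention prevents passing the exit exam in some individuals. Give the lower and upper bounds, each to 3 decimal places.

0.535 ≤ PN ≤ 0.970

p₁ = P(outcome | exposed) = 3201/4593 = 0.69693
p₀ = P(outcome | unexposed) = 928/2864 = 0.32402
Under exogeneity alone the bounds on PN are max{0,(p₁−p₀)/p₁} ≤ PN ≤ min{1,(1−p₀)/p₁}.
  lower = (p₁ − p₀)/p₁ = 0.37291 / 0.69693 ≈ 0.5351
  upper = min{1, (1 − p₀)/p₁} = 0.67598 / 0.69693 ≈ 0.9699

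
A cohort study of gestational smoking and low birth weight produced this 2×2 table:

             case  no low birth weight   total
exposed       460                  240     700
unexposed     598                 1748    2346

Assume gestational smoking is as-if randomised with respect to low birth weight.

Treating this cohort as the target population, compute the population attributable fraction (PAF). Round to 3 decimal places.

PAF ≈ 0.266

p₁ = P(outcome | exposed) = 460/700 = 0.65714
p₀ = P(outcome | unexposed) = 598/2346 = 0.2549
Exposure prevalence π = 700/3046 = 0.22981; overall risk P(Y=1) = 0.34734.
Under exogeneity, PAF = [P(Y=1) − p₀]/P(Y=1).
PAF = (0.34734 − 0.2549) / 0.34734 ≈ 0.2661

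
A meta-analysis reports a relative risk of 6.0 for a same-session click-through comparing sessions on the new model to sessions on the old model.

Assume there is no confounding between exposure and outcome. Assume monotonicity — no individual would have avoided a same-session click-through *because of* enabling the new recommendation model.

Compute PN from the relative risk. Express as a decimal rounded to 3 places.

PN ≈ 0.833

Under exogeneity and monotonicity, PN = (RR − 1) / RR = 1 − 1/RR.
PN = (6.0 − 1) / 6.0 = 5 / 6.0 ≈ 0.8333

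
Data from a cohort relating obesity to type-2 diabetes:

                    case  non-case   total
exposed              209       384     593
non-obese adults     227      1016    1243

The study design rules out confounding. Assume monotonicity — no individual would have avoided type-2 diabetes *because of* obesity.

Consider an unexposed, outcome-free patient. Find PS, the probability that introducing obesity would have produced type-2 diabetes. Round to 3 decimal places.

PS ≈ 0.208

p₁ = P(outcome | exposed) = 209/593 = 0.35245
p₀ = P(outcome | unexposed) = 227/1243 = 0.18262
Under exogeneity and monotonicity, PS = (p₁ − p₀)/(1 − p₀).
PS = (0.35245 − 0.18262) / 0.81738 ≈ 0.2078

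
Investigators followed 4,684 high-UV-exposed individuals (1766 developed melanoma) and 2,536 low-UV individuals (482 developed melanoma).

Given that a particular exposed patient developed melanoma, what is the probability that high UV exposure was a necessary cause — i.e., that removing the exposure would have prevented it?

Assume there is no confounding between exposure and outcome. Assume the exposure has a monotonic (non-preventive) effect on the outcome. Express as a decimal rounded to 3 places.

p₁ = P(outcome | exposed) = 1766/4684 = 0.37703
p₀ = P(outcome | unexposed) = 482/2536 = 0.19006
Under exogeneity and monotonicity, PN = (p₁ − p₀) / p₁.
PN = (0.37703 − 0.19006) / 0.37703 = 0.18697 / 0.37703 ≈ 0.4959

PN ≈ 0.496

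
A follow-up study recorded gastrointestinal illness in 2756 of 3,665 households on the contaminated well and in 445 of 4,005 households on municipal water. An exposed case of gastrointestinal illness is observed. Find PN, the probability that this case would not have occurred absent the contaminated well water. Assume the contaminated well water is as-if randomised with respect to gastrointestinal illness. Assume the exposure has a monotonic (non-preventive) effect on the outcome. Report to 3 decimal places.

p₁ = P(outcome | exposed) = 2756/3665 = 0.75198
p₀ = P(outcome | unexposed) = 445/4005 = 0.11111
Under exogeneity and monotonicity, PN = (p₁ − p₀) / p₁.
PN = (0.75198 − 0.11111) / 0.75198 = 0.64087 / 0.75198 ≈ 0.8522

PN ≈ 0.852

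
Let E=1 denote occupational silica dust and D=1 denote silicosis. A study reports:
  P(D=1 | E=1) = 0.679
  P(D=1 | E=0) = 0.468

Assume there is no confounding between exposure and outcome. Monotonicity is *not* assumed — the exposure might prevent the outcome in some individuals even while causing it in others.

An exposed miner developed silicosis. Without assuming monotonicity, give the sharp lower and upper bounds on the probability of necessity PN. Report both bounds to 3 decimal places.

Let p₁ = 0.679, p₀ = 0.468.
Under exogeneity alone the bounds on PN are max{0,(p₁−p₀)/p₁} ≤ PN ≤ min{1,(1−p₀)/p₁}.
  lower = (p₁ − p₀)/p₁ = 0.211 / 0.679 ≈ 0.3108
  upper = min{1, (1 − p₀)/p₁} = 0.532 / 0.679 ≈ 0.7835

0.311 ≤ PN ≤ 0.784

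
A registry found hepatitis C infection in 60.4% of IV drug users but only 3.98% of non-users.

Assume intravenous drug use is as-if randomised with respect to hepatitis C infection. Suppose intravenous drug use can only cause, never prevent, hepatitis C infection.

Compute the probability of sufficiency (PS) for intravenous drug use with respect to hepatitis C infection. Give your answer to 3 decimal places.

PS ≈ 0.588

p₁ = 0.604, p₀ = 0.0398.
Under exogeneity and monotonicity, PS = (p₁ − p₀) / (1 − p₀).
PS = (0.604 − 0.0398) / (1 − 0.0398) = 0.5642 / 0.9602 ≈ 0.5876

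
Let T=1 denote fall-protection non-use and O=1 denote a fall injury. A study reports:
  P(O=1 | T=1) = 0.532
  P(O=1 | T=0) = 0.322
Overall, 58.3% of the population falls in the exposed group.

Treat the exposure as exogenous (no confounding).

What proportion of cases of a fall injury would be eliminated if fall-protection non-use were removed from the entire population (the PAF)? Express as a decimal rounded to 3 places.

Let p₁ = 0.532, p₀ = 0.322.
Overall risk P(Y=1) = π·p₁ + (1−π)·p₀ = 0.583×0.532 + 0.417×0.322 = 0.44443.
Under exogeneity, PAF = [P(Y=1) − p₀] / P(Y=1).
PAF = (0.44443 − 0.322) / 0.44443 ≈ 0.2755

PAF ≈ 0.275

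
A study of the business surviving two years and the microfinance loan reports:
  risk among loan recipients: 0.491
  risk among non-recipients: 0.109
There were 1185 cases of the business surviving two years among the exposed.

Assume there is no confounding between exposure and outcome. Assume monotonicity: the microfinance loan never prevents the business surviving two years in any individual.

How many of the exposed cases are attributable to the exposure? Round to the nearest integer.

about 922 cases

Let p₁ = 0.491, p₀ = 0.109.
PN = (p₁ − p₀)/p₁ = (0.491 − 0.109) / 0.491 ≈ 0.77800.
Attributable cases ≈ PN × (exposed cases) = 0.77800 × 1185 ≈ 921.93.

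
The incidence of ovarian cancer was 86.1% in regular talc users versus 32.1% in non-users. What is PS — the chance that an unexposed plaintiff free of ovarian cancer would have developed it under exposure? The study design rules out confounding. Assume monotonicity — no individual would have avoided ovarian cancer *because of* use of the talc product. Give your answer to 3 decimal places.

p₁ = 0.861, p₀ = 0.321.
Under exogeneity and monotonicity, PS = (p₁ − p₀) / (1 − p₀).
PS = (0.861 − 0.321) / (1 − 0.321) = 0.54 / 0.679 ≈ 0.7953

PS ≈ 0.795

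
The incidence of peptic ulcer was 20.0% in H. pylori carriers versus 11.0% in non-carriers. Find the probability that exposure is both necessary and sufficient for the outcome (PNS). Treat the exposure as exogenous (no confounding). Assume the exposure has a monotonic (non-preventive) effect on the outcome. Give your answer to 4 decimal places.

p₁ = 0.2, p₀ = 0.11.
Under exogeneity and monotonicity, PNS = p₁ − p₀.
PNS = 0.2 − 0.11 = 0.09

PNS ≈ 0.0900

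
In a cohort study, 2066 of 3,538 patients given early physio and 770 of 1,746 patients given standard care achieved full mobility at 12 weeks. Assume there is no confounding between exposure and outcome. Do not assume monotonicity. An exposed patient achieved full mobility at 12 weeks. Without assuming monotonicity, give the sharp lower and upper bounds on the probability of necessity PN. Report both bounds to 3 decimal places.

0.245 ≤ PN ≤ 0.957

p₁ = P(outcome | exposed) = 2066/3538 = 0.58395
p₀ = P(outcome | unexposed) = 770/1746 = 0.44101
Under exogeneity alone the bounds on PN are max{0,(p₁−p₀)/p₁} ≤ PN ≤ min{1,(1−p₀)/p₁}.
  lower = (p₁ − p₀)/p₁ = 0.14294 / 0.58395 ≈ 0.2448
  upper = min{1, (1 − p₀)/p₁} = 0.55899 / 0.58395 ≈ 0.9573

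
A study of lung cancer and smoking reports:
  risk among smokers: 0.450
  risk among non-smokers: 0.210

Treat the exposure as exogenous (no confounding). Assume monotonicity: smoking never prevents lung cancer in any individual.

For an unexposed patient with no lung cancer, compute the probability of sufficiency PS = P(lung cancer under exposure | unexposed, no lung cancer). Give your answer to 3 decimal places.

PS ≈ 0.304

Let p₁ = 0.45, p₀ = 0.21.
Under exogeneity and monotonicity, PS = (p₁ − p₀) / (1 − p₀).
PS = (0.45 − 0.21) / (1 − 0.21) = 0.24 / 0.79 ≈ 0.3038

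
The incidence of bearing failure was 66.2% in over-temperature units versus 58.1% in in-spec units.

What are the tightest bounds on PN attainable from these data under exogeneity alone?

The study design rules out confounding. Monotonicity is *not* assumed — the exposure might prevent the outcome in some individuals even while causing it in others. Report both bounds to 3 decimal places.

p₁ = 0.662, p₀ = 0.581.
Under exogeneity alone the bounds on PN are max{0,(p₁−p₀)/p₁} ≤ PN ≤ min{1,(1−p₀)/p₁}.
  lower = (p₁ − p₀)/p₁ = 0.081 / 0.662 ≈ 0.1224
  upper = min{1, (1 − p₀)/p₁} = 0.419 / 0.662 ≈ 0.6329

0.122 ≤ PN ≤ 0.633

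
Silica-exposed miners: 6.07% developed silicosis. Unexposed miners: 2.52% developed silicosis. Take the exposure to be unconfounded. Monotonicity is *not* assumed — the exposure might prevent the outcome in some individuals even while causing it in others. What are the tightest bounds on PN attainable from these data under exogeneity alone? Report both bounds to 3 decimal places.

p₁ = 0.0607, p₀ = 0.0252.
Under exogeneity alone the bounds on PN are max{0,(p₁−p₀)/p₁} ≤ PN ≤ min{1,(1−p₀)/p₁}.
  lower = (p₁ − p₀)/p₁ = 0.0355 / 0.0607 ≈ 0.5848
  upper = min{1, (1 − p₀)/p₁} = 0.9748 / 0.0607 ≈ 16.0593 → capped at 1

0.585 ≤ PN ≤ 1.000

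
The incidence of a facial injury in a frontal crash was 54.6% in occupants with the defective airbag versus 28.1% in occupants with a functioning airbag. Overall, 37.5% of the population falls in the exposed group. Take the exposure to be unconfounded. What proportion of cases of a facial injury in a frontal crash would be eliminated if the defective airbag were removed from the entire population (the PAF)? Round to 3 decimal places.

PAF ≈ 0.261

p₁ = 0.546, p₀ = 0.281.
Overall risk P(Y=1) = π·p₁ + (1−π)·p₀ = 0.375×0.546 + 0.625×0.281 = 0.38038.
Under exogeneity, PAF = [P(Y=1) − p₀] / P(Y=1).
PAF = (0.38038 − 0.281) / 0.38038 ≈ 0.2613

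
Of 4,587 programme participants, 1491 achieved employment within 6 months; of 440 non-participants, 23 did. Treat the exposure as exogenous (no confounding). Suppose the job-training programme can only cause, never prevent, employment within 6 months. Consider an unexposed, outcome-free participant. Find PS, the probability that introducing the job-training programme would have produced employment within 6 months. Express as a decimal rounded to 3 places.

PS ≈ 0.288

p₁ = P(outcome | exposed) = 1491/4587 = 0.32505
p₀ = P(outcome | unexposed) = 23/440 = 0.052273
Under exogeneity and monotonicity, PS = (p₁ − p₀) / (1 − p₀).
PS = (0.32505 − 0.052273) / (1 − 0.052273) = 0.27278 / 0.94773 ≈ 0.2878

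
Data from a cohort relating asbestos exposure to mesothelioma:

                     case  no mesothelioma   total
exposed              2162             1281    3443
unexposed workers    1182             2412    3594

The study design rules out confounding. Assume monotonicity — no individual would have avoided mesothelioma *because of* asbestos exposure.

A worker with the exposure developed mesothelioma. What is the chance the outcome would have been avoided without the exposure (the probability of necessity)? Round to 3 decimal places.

p₁ = P(outcome | exposed) = 2162/3443 = 0.62794
p₀ = P(outcome | unexposed) = 1182/3594 = 0.32888
Under exogeneity and monotonicity, PN = (p₁ − p₀) / p₁.
PN = (0.62794 − 0.32888) / 0.62794 = 0.29906 / 0.62794 ≈ 0.4763

PN ≈ 0.476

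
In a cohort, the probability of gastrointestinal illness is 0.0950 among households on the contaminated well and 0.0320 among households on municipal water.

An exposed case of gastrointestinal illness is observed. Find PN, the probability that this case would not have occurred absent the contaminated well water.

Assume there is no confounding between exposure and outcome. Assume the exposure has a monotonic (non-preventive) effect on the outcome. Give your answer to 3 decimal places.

Let p₁ = 0.095, p₀ = 0.032.
Under exogeneity and monotonicity, PN = (p₁ − p₀) / p₁.
PN = (0.095 − 0.032) / 0.095 = 0.063 / 0.095 ≈ 0.6632

PN ≈ 0.663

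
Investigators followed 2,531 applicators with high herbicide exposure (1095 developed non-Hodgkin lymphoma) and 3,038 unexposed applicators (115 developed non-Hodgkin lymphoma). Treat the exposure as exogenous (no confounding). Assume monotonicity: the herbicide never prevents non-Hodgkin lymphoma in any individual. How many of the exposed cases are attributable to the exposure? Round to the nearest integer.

about 999 cases

p₁ = P(outcome | exposed) = 1095/2531 = 0.43264
p₀ = P(outcome | unexposed) = 115/3038 = 0.037854
PN = (p₁ − p₀)/p₁ = (0.43264 − 0.037854) / 0.43264 ≈ 0.91250.
Attributable cases ≈ PN × (exposed cases) = 0.91250 × 1095 ≈ 999.19.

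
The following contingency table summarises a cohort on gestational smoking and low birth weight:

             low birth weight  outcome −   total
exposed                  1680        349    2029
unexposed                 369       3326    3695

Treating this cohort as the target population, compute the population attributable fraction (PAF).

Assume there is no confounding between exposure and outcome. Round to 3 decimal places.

PAF ≈ 0.721

p₁ = P(outcome | exposed) = 1680/2029 = 0.82799
p₀ = P(outcome | unexposed) = 369/3695 = 0.099865
Exposure prevalence π = 2029/5724 = 0.35447; overall risk P(Y=1) = 0.35797.
Under exogeneity, PAF = [P(Y=1) − p₀]/P(Y=1).
PAF = (0.35797 − 0.099865) / 0.35797 ≈ 0.7210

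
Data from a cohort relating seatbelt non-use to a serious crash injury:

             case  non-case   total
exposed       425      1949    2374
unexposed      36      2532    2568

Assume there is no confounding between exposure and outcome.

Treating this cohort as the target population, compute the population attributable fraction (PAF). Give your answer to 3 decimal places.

PAF ≈ 0.850

p₁ = P(outcome | exposed) = 425/2374 = 0.17902
p₀ = P(outcome | unexposed) = 36/2568 = 0.014019
Exposure prevalence π = 2374/4942 = 0.48037; overall risk P(Y=1) = 0.093282.
Under exogeneity, PAF = [P(Y=1) − p₀]/P(Y=1).
PAF = (0.093282 − 0.014019) / 0.093282 ≈ 0.8497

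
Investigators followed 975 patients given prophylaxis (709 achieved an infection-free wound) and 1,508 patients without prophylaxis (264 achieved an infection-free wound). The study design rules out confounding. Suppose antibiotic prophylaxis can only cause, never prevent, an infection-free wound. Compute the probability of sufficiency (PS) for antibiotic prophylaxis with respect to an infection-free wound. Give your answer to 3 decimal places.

PS ≈ 0.669

p₁ = P(outcome | exposed) = 709/975 = 0.72718
p₀ = P(outcome | unexposed) = 264/1508 = 0.17507
Under exogeneity and monotonicity, PS = (p₁ − p₀) / (1 − p₀).
PS = (0.72718 − 0.17507) / (1 − 0.17507) = 0.55211 / 0.82493 ≈ 0.6693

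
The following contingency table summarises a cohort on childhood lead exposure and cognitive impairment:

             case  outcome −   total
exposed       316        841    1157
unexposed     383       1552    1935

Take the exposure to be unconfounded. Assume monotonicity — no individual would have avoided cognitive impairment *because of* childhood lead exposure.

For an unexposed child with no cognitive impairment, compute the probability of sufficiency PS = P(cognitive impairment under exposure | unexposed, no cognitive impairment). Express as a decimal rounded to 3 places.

PS ≈ 0.094

p₁ = P(outcome | exposed) = 316/1157 = 0.27312
p₀ = P(outcome | unexposed) = 383/1935 = 0.19793
Under exogeneity and monotonicity, PS = (p₁ − p₀) / (1 − p₀).
PS = (0.27312 − 0.19793) / (1 − 0.19793) = 0.075187 / 0.80207 ≈ 0.0937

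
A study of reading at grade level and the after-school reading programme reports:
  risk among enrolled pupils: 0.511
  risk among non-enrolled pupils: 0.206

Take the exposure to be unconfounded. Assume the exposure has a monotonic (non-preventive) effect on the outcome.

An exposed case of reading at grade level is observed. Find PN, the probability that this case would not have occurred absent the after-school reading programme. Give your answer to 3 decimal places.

Let p₁ = 0.511, p₀ = 0.206.
Under exogeneity and monotonicity, PN = (p₁ − p₀) / p₁.
PN = (0.511 − 0.206) / 0.511 = 0.305 / 0.511 ≈ 0.5969

PN ≈ 0.597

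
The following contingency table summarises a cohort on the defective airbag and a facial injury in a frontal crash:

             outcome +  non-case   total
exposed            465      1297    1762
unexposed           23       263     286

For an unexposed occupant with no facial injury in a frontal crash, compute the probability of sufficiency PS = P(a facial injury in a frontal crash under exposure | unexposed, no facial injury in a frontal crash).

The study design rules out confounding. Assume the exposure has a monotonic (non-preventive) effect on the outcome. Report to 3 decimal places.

PS ≈ 0.200

p₁ = P(outcome | exposed) = 465/1762 = 0.2639
p₀ = P(outcome | unexposed) = 23/286 = 0.08042
Under exogeneity and monotonicity, PS = (p₁ − p₀) / (1 − p₀).
PS = (0.2639 − 0.08042) / (1 − 0.08042) = 0.18349 / 0.91958 ≈ 0.1995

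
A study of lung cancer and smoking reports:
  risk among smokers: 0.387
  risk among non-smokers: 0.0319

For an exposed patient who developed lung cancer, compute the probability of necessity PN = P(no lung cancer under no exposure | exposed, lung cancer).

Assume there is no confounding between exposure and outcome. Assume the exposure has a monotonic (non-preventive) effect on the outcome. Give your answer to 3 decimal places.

Let p₁ = 0.387, p₀ = 0.0319.
Under exogeneity and monotonicity, PN = (p₁ − p₀) / p₁.
PN = (0.387 − 0.0319) / 0.387 = 0.3551 / 0.387 ≈ 0.9176

PN ≈ 0.918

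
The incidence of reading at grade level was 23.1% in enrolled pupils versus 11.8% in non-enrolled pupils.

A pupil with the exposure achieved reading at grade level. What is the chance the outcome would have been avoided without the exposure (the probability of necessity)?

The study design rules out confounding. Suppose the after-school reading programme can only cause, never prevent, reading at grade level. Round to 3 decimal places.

p₁ = 0.231, p₀ = 0.118.
Under exogeneity and monotonicity, PN = (p₁ − p₀) / p₁.
PN = (0.231 − 0.118) / 0.231 = 0.113 / 0.231 ≈ 0.4892

PN ≈ 0.489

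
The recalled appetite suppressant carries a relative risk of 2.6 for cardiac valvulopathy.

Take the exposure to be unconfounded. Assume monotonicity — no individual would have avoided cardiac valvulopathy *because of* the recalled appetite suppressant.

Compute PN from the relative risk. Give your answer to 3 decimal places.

PN ≈ 0.615

Under exogeneity and monotonicity, PN = (RR − 1) / RR = 1 − 1/RR.
PN = (2.6 − 1) / 2.6 = 1.6 / 2.6 ≈ 0.6154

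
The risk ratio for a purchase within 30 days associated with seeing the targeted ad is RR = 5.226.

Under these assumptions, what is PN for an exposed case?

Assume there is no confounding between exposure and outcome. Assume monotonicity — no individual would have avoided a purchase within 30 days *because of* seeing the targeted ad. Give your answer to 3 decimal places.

PN ≈ 0.809

Under exogeneity and monotonicity, PN = (RR − 1) / RR = 1 − 1/RR.
PN = (5.226 − 1) / 5.226 = 4.226 / 5.226 ≈ 0.8086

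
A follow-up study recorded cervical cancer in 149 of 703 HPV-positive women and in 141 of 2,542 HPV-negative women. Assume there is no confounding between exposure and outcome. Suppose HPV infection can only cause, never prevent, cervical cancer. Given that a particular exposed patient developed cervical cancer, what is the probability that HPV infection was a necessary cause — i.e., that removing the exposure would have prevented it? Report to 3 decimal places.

PN ≈ 0.738

p₁ = P(outcome | exposed) = 149/703 = 0.21195
p₀ = P(outcome | unexposed) = 141/2542 = 0.055468
Under exogeneity and monotonicity, PN = (p₁ − p₀) / p₁.
PN = (0.21195 − 0.055468) / 0.21195 = 0.15648 / 0.21195 ≈ 0.7383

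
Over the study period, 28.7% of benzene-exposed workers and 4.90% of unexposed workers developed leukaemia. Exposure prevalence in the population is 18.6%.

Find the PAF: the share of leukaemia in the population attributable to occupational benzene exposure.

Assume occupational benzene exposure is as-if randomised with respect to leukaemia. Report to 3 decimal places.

PAF ≈ 0.475

p₁ = 0.287, p₀ = 0.049.
Overall risk P(Y=1) = π·p₁ + (1−π)·p₀ = 0.186×0.287 + 0.814×0.049 = 0.093268.
Under exogeneity, PAF = [P(Y=1) − p₀] / P(Y=1).
PAF = (0.093268 − 0.049) / 0.093268 ≈ 0.4746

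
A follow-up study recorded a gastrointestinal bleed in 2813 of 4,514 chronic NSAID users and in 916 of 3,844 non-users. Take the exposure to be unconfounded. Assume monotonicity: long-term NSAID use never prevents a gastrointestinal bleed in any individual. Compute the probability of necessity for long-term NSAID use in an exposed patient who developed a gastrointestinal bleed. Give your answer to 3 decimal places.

PN ≈ 0.618

p₁ = P(outcome | exposed) = 2813/4514 = 0.62317
p₀ = P(outcome | unexposed) = 916/3844 = 0.23829
Under exogeneity and monotonicity, PN = (p₁ − p₀) / p₁.
PN = (0.62317 − 0.23829) / 0.62317 = 0.38488 / 0.62317 ≈ 0.6176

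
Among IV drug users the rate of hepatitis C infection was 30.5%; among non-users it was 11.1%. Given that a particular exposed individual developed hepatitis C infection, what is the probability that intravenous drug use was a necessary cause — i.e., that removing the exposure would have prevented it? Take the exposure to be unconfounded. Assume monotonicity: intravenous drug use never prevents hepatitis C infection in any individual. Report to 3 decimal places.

PN ≈ 0.636

p₁ = 0.305, p₀ = 0.111.
Under exogeneity and monotonicity, PN = (p₁ − p₀) / p₁.
PN = (0.305 − 0.111) / 0.305 = 0.194 / 0.305 ≈ 0.6361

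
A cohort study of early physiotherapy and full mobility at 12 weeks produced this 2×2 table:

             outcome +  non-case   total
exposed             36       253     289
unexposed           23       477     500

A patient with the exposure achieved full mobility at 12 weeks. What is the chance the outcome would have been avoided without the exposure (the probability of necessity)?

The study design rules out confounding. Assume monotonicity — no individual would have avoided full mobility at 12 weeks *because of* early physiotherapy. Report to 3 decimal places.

PN ≈ 0.631

p₁ = P(outcome | exposed) = 36/289 = 0.12457
p₀ = P(outcome | unexposed) = 23/500 = 0.046
Under exogeneity and monotonicity, PN = (p₁ − p₀) / p₁.
PN = (0.12457 − 0.046) / 0.12457 = 0.078567 / 0.12457 ≈ 0.6307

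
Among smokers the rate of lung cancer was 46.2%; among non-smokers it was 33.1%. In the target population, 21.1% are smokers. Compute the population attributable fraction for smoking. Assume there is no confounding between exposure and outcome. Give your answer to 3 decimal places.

p₁ = 0.462, p₀ = 0.331.
Overall risk P(Y=1) = π·p₁ + (1−π)·p₀ = 0.211×0.462 + 0.789×0.331 = 0.35864.
Under exogeneity, PAF = [P(Y=1) − p₀] / P(Y=1).
PAF = (0.35864 − 0.331) / 0.35864 ≈ 0.0771

PAF ≈ 0.077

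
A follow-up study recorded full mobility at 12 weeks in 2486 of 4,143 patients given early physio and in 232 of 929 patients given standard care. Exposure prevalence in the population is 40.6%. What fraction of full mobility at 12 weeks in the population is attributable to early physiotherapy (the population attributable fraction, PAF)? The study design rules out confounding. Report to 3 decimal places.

PAF ≈ 0.363

p₁ = P(outcome | exposed) = 2486/4143 = 0.60005
p₀ = P(outcome | unexposed) = 232/929 = 0.24973
Overall risk P(Y=1) = π·p₁ + (1−π)·p₀ = 0.406×0.60005 + 0.594×0.24973 = 0.39196.
Under exogeneity, PAF = [P(Y=1) − p₀] / P(Y=1).
PAF = (0.39196 − 0.24973) / 0.39196 ≈ 0.3629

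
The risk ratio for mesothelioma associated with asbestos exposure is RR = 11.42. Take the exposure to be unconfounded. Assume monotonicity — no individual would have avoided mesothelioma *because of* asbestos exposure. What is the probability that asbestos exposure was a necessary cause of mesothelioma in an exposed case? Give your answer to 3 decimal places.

PN ≈ 0.912

Under exogeneity and monotonicity, PN = (RR − 1) / RR = 1 − 1/RR.
PN = (11.42 − 1) / 11.42 = 10.42 / 11.42 ≈ 0.9124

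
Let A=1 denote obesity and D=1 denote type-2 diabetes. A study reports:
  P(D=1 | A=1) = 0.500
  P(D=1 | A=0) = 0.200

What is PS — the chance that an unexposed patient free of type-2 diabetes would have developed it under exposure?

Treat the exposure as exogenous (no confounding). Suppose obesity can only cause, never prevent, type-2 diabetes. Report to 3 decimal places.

PS ≈ 0.375

Let p₁ = 0.5, p₀ = 0.2.
Under exogeneity and monotonicity, PS = (p₁ − p₀) / (1 − p₀).
PS = (0.5 − 0.2) / (1 − 0.2) = 0.3 / 0.8 ≈ 0.3750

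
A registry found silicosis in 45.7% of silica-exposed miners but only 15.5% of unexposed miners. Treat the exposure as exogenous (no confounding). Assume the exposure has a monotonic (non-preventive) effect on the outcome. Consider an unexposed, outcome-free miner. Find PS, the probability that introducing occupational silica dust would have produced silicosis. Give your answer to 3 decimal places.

PS ≈ 0.357

p₁ = 0.457, p₀ = 0.155.
Under exogeneity and monotonicity, PS = (p₁ − p₀) / (1 − p₀).
PS = (0.457 − 0.155) / (1 − 0.155) = 0.302 / 0.845 ≈ 0.3574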